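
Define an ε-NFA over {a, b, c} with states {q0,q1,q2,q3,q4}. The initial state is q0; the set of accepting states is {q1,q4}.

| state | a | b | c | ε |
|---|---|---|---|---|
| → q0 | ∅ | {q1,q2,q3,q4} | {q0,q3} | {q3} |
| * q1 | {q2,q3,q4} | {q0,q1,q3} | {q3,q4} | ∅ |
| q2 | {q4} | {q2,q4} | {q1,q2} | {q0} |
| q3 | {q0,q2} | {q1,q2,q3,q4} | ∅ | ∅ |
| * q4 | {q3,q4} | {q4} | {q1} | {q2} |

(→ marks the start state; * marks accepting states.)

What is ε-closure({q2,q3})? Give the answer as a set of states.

Begin with {q2,q3}.
q2 →ε {q0}; add q0.
ε-closure = {q0,q2,q3}.

{q0,q2,q3}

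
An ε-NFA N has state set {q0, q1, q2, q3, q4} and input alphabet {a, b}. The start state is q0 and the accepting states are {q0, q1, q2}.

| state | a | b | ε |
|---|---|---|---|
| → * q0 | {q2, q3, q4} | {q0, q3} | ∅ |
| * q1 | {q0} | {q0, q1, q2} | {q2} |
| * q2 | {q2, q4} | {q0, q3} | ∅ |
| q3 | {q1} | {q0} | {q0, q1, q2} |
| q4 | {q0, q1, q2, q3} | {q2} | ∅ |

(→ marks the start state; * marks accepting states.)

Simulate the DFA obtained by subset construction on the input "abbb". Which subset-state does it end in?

Start: {q0}.
δ(q0,a) = {q2, q3, q4}.
Union: {q2, q3, q4}.
ε-closure gives {q0, q1, q2, q3, q4}.
After a: {q0, q1, q2, q3, q4}.
δ(q0,b) = {q0, q3}; δ(q1,b) = {q0, q1, q2}; δ(q2,b) = {q0, q3}; δ(q3,b) = {q0}; δ(q4,b) = {q2}.
Union: {q0, q1, q2, q3}.
After b: {q0, q1, q2, q3}.
δ(q0,b) = {q0, q3}; δ(q1,b) = {q0, q1, q2}; δ(q2,b) = {q0, q3}; δ(q3,b) = {q0}.
Union: {q0, q1, q2, q3}.
After b: {q0, q1, q2, q3}.
δ(q0,b) = {q0, q3}; δ(q1,b) = {q0, q1, q2}; δ(q2,b) = {q0, q3}; δ(q3,b) = {q0}.
Union: {q0, q1, q2, q3}.
After b: {q0, q1, q2, q3}.

{q0, q1, q2, q3}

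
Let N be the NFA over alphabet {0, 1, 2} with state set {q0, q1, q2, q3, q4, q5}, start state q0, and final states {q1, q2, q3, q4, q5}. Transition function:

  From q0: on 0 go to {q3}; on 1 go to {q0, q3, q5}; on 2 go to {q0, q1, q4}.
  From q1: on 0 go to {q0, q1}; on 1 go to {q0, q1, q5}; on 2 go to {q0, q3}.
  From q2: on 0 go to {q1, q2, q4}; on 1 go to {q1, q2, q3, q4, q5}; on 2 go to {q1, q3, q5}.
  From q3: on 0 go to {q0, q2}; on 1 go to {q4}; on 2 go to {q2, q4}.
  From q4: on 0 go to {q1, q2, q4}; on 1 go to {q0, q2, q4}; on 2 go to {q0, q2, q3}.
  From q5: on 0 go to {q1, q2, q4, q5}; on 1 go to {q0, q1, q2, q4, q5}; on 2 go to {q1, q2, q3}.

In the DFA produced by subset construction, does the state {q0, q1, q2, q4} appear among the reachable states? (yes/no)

yes

Start state of the DFA: {q0}.
{q0} --0--> {q3}  [new]
{q0} --1--> {q0, q3, q5}  [new]
{q0} --2--> {q0, q1, q4}  [new]
{q3} --0--> {q0, q2}  [new]
{q3} --1--> {q4}  [new]
{q3} --2--> {q2, q4}  [new]
{q0, q3, q5} --0--> {q0, q1, q2, q3, q4, q5}  [new]
{q0, q3, q5} --1--> {q0, q1, q2, q3, q4, q5}  [seen]
{q0, q3, q5} --2--> {q0, q1, q2, q3, q4}  [new]
{q0, q1, q4} --0--> {q0, q1, q2, q3, q4}  [seen]
{q0, q1, q4} --1--> {q0, q1, q2, q3, q4, q5}  [seen]
{q0, q1, q4} --2--> {q0, q1, q2, q3, q4}  [seen]
{q0, q2} --0--> {q1, q2, q3, q4}  [new]
{q0, q2} --1--> {q0, q1, q2, q3, q4, q5}  [seen]
{q0, q2} --2--> {q0, q1, q3, q4, q5}  [new]
{q4} --0--> {q1, q2, q4}  [new]
{q4} --1--> {q0, q2, q4}  [new]
{q4} --2--> {q0, q2, q3}  [new]
{q2, q4} --0--> {q1, q2, q4}  [seen]
{q2, q4} --1--> {q0, q1, q2, q3, q4, q5}  [seen]
{q2, q4} --2--> {q0, q1, q2, q3, q5}  [new]
{q0, q1, q2, q3, q4, q5} --0--> {q0, q1, q2, q3, q4, q5}  [seen]
{q0, q1, q2, q3, q4, q5} --1--> {q0, q1, q2, q3, q4, q5}  [seen]
{q0, q1, q2, q3, q4, q5} --2--> {q0, q1, q2, q3, q4, q5}  [seen]
{q0, q1, q2, q3, q4} --0--> {q0, q1, q2, q3, q4}  [seen]
{q0, q1, q2, q3, q4} --1--> {q0, q1, q2, q3, q4, q5}  [seen]
{q0, q1, q2, q3, q4} --2--> {q0, q1, q2, q3, q4, q5}  [seen]
{q1, q2, q3, q4} --0--> {q0, q1, q2, q4}  [new]
{q1, q2, q3, q4} --1--> {q0, q1, q2, q3, q4, q5}  [seen]
{q1, q2, q3, q4} --2--> {q0, q1, q2, q3, q4, q5}  [seen]
{q0, q1, q3, q4, q5} --0--> {q0, q1, q2, q3, q4, q5}  [seen]
{q0, q1, q3, q4, q5} --1--> {q0, q1, q2, q3, q4, q5}  [seen]
{q0, q1, q3, q4, q5} --2--> {q0, q1, q2, q3, q4}  [seen]
{q1, q2, q4} --0--> {q0, q1, q2, q4}  [seen]
{q1, q2, q4} --1--> {q0, q1, q2, q3, q4, q5}  [seen]
{q1, q2, q4} --2--> {q0, q1, q2, q3, q5}  [seen]
{q0, q2, q4} --0--> {q1, q2, q3, q4}  [seen]
{q0, q2, q4} --1--> {q0, q1, q2, q3, q4, q5}  [seen]
{q0, q2, q4} --2--> {q0, q1, q2, q3, q4, q5}  [seen]
{q0, q2, q3} --0--> {q0, q1, q2, q3, q4}  [seen]
{q0, q2, q3} --1--> {q0, q1, q2, q3, q4, q5}  [seen]
{q0, q2, q3} --2--> {q0, q1, q2, q3, q4, q5}  [seen]
{q0, q1, q2, q3, q5} --0--> {q0, q1, q2, q3, q4, q5}  [seen]
{q0, q1, q2, q3, q5} --1--> {q0, q1, q2, q3, q4, q5}  [seen]
{q0, q1, q2, q3, q5} --2--> {q0, q1, q2, q3, q4, q5}  [seen]
{q0, q1, q2, q4} --0--> {q0, q1, q2, q3, q4}  [seen]
{q0, q1, q2, q4} --1--> {q0, q1, q2, q3, q4, q5}  [seen]
{q0, q1, q2, q4} --2--> {q0, q1, q2, q3, q4, q5}  [seen]
Reachable DFA states: {q0}, {q3}, {q0, q3, q5}, {q0, q1, q4}, {q0, q2}, {q4}, {q2, q4}, {q0, q1, q2, q3, q4, q5}, {q0, q1, q2, q3, q4}, {q1, q2, q3, q4}, {q0, q1, q3, q4, q5}, {q1, q2, q4}, {q0, q2, q4}, {q0, q2, q3}, {q0, q1, q2, q3, q5}, {q0, q1, q2, q4}.
{q0, q1, q2, q4} is among them.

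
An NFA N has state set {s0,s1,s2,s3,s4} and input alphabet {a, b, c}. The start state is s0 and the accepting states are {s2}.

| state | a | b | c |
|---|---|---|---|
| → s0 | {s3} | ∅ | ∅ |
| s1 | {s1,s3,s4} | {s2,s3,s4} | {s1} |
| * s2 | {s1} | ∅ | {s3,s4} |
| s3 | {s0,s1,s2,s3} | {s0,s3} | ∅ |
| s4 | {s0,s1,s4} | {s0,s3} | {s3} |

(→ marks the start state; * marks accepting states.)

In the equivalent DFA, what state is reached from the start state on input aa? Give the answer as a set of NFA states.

{s0,s1,s2,s3}

Start: {s0}.
δ(s0,a) = {s3}.
Union: {s3}.
After a: {s3}.
δ(s3,a) = {s0,s1,s2,s3}.
Union: {s0,s1,s2,s3}.
After a: {s0,s1,s2,s3}.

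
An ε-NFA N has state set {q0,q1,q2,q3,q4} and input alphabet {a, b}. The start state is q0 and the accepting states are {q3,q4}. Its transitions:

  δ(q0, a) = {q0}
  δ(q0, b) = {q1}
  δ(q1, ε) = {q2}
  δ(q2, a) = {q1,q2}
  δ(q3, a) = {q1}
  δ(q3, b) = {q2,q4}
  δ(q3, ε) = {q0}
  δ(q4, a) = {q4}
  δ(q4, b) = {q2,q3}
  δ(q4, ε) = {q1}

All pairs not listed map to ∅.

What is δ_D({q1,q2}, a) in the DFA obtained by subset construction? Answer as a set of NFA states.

δ(q1,a) = ∅; δ(q2,a) = {q1,q2}.
Union: {q1,q2}.

{q1,q2}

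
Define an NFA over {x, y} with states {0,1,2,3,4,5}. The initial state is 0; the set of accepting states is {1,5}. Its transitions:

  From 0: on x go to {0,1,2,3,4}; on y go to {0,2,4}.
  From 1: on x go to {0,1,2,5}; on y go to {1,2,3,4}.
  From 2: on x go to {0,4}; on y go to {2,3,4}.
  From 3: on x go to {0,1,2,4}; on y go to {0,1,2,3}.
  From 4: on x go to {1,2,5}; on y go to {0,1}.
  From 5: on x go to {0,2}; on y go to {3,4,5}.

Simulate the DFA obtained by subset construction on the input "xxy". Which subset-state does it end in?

Start: {0}.
δ(0,x) = {0,1,2,3,4}.
Union: {0,1,2,3,4}.
After x: {0,1,2,3,4}.
δ(0,x) = {0,1,2,3,4}; δ(1,x) = {0,1,2,5}; δ(2,x) = {0,4}; δ(3,x) = {0,1,2,4}; δ(4,x) = {1,2,5}.
Union: {0,1,2,3,4,5}.
After x: {0,1,2,3,4,5}.
δ(0,y) = {0,2,4}; δ(1,y) = {1,2,3,4}; δ(2,y) = {2,3,4}; δ(3,y) = {0,1,2,3}; δ(4,y) = {0,1}; δ(5,y) = {3,4,5}.
Union: {0,1,2,3,4,5}.
After y: {0,1,2,3,4,5}.

{0,1,2,3,4,5}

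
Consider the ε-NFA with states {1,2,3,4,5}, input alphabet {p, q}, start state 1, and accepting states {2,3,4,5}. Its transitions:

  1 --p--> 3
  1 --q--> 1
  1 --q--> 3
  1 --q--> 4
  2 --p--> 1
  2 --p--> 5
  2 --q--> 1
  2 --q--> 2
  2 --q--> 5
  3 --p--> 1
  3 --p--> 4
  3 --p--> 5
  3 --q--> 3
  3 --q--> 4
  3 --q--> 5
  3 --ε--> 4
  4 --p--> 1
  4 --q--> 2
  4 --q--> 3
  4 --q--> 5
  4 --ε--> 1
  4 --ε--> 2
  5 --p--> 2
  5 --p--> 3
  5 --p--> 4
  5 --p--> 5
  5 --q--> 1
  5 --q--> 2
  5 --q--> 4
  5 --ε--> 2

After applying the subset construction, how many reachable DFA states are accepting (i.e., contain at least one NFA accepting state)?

Start state of the DFA: {1} (ε-closure of the NFA start).
{1} --p--> {1,2,3,4}  [new]
{1} --q--> {1,2,3,4}  [seen]
{1,2,3,4} --p--> {1,2,3,4,5}  [new]
{1,2,3,4} --q--> {1,2,3,4,5}  [seen]
{1,2,3,4,5} --p--> {1,2,3,4,5}  [seen]
{1,2,3,4,5} --q--> {1,2,3,4,5}  [seen]
Reachable DFA states: {1}, {1,2,3,4}, {1,2,3,4,5}.
Accepting DFA states (contain an NFA accepting state): {1,2,3,4}, {1,2,3,4,5}.

2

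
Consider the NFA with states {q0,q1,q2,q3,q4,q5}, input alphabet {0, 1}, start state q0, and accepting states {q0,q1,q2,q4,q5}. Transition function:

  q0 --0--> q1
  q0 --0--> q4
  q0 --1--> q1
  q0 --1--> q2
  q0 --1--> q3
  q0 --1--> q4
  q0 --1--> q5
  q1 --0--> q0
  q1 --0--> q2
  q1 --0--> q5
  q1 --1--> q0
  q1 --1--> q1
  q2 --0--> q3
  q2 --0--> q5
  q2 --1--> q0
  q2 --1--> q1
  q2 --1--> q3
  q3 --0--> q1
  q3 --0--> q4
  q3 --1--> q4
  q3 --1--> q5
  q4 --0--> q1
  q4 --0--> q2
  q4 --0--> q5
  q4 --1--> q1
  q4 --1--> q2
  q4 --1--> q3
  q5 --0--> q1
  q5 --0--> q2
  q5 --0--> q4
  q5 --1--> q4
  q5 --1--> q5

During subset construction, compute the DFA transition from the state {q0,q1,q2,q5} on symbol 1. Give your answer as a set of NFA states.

{q0,q1,q2,q3,q4,q5}

δ(q0,1) = {q1,q2,q3,q4,q5}; δ(q1,1) = {q0,q1}; δ(q2,1) = {q0,q1,q3}; δ(q5,1) = {q4,q5}.
Union: {q0,q1,q2,q3,q4,q5}.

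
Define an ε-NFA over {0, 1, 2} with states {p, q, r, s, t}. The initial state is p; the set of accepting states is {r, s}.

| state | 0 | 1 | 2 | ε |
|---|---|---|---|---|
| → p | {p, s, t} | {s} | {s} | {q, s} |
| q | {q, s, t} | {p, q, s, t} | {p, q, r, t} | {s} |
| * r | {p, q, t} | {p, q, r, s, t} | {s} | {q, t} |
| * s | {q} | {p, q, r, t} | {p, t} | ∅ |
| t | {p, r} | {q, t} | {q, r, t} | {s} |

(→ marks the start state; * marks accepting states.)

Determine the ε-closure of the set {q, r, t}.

{q, r, s, t}

Begin with {q, r, t}.
q →ε {s}; add s.
ε-closure = {q, r, s, t}.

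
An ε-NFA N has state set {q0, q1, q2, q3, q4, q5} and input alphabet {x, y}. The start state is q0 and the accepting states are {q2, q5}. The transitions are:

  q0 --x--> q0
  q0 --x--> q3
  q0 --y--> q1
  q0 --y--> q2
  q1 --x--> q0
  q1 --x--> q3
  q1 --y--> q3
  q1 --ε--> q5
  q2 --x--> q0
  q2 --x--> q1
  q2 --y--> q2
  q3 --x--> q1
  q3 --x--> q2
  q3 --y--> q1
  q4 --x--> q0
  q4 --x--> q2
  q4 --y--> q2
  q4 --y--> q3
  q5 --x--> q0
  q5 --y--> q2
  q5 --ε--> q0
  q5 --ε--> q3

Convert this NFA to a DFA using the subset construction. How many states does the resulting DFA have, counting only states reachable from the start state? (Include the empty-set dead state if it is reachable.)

3

Start state of the DFA: {q0} (ε-closure of the NFA start).
{q0} --x--> {q0, q3}  [new]
{q0} --y--> {q0, q1, q2, q3, q5}  [new]
{q0, q3} --x--> {q0, q1, q2, q3, q5}  [seen]
{q0, q3} --y--> {q0, q1, q2, q3, q5}  [seen]
{q0, q1, q2, q3, q5} --x--> {q0, q1, q2, q3, q5}  [seen]
{q0, q1, q2, q3, q5} --y--> {q0, q1, q2, q3, q5}  [seen]
Reachable DFA states: {q0}, {q0, q3}, {q0, q1, q2, q3, q5}.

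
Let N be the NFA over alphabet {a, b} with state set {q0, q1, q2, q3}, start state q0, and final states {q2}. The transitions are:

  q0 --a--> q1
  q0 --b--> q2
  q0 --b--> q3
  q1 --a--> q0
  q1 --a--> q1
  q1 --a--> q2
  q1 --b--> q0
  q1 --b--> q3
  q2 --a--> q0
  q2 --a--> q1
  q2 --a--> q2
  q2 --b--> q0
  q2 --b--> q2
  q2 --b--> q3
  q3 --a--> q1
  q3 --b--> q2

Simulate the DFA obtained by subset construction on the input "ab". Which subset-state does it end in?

Start: {q0}.
δ(q0,a) = {q1}.
Union: {q1}.
After a: {q1}.
δ(q1,b) = {q0, q3}.
Union: {q0, q3}.
After b: {q0, q3}.

{q0, q3}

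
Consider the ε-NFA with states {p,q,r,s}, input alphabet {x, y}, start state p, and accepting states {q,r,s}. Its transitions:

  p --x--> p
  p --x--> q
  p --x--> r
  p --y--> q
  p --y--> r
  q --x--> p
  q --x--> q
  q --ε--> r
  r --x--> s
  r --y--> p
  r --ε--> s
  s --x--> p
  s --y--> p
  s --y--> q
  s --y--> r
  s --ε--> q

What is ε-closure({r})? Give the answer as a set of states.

Begin with {r}.
r →ε {s}; add s.
s →ε {q}; add q.
ε-closure = {q,r,s}.

{q,r,s}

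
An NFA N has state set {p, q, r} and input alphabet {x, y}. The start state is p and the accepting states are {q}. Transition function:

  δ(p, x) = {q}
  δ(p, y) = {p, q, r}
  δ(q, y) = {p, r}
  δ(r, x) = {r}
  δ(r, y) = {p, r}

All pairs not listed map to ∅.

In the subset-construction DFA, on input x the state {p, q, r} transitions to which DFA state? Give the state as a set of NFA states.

{q, r}

δ(p,x) = {q}; δ(q,x) = ∅; δ(r,x) = {r}.
Union: {q, r}.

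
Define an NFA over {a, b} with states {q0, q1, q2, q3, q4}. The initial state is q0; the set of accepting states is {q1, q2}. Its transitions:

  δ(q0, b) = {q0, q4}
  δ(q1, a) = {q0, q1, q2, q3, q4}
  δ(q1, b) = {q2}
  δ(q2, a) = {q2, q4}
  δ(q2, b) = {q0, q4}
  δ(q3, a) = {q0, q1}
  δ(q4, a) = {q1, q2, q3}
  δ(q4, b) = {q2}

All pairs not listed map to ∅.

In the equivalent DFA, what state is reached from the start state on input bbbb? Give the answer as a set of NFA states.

{q0, q2, q4}

Start: {q0}.
δ(q0,b) = {q0, q4}.
Union: {q0, q4}.
After b: {q0, q4}.
δ(q0,b) = {q0, q4}; δ(q4,b) = {q2}.
Union: {q0, q2, q4}.
After b: {q0, q2, q4}.
δ(q0,b) = {q0, q4}; δ(q2,b) = {q0, q4}; δ(q4,b) = {q2}.
Union: {q0, q2, q4}.
After b: {q0, q2, q4}.
δ(q0,b) = {q0, q4}; δ(q2,b) = {q0, q4}; δ(q4,b) = {q2}.
Union: {q0, q2, q4}.
After b: {q0, q2, q4}.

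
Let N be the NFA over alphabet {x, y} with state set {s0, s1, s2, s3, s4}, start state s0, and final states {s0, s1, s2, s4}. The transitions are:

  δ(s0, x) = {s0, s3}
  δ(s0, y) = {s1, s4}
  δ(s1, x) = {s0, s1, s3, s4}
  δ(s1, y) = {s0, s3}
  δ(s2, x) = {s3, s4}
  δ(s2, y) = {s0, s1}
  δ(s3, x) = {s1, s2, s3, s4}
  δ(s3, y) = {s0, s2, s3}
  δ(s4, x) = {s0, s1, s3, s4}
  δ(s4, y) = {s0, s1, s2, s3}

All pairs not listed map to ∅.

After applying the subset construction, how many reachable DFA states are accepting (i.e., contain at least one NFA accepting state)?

6

Start state of the DFA: {s0}.
{s0} --x--> {s0, s3}  [new]
{s0} --y--> {s1, s4}  [new]
{s0, s3} --x--> {s0, s1, s2, s3, s4}  [new]
{s0, s3} --y--> {s0, s1, s2, s3, s4}  [seen]
{s1, s4} --x--> {s0, s1, s3, s4}  [new]
{s1, s4} --y--> {s0, s1, s2, s3}  [new]
{s0, s1, s2, s3, s4} --x--> {s0, s1, s2, s3, s4}  [seen]
{s0, s1, s2, s3, s4} --y--> {s0, s1, s2, s3, s4}  [seen]
{s0, s1, s3, s4} --x--> {s0, s1, s2, s3, s4}  [seen]
{s0, s1, s3, s4} --y--> {s0, s1, s2, s3, s4}  [seen]
{s0, s1, s2, s3} --x--> {s0, s1, s2, s3, s4}  [seen]
{s0, s1, s2, s3} --y--> {s0, s1, s2, s3, s4}  [seen]
Reachable DFA states: {s0}, {s0, s3}, {s1, s4}, {s0, s1, s2, s3, s4}, {s0, s1, s3, s4}, {s0, s1, s2, s3}.
Accepting DFA states (contain an NFA accepting state): {s0}, {s0, s3}, {s1, s4}, {s0, s1, s2, s3, s4}, {s0, s1, s3, s4}, {s0, s1, s2, s3}.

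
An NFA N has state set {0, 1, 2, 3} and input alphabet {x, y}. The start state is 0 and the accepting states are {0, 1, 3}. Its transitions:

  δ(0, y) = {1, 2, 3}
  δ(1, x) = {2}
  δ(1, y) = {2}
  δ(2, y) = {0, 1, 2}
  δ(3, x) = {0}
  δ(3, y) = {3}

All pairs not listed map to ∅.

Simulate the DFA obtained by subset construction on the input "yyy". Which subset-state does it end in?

{0, 1, 2, 3}

Start: {0}.
δ(0,y) = {1, 2, 3}.
Union: {1, 2, 3}.
After y: {1, 2, 3}.
δ(1,y) = {2}; δ(2,y) = {0, 1, 2}; δ(3,y) = {3}.
Union: {0, 1, 2, 3}.
After y: {0, 1, 2, 3}.
δ(0,y) = {1, 2, 3}; δ(1,y) = {2}; δ(2,y) = {0, 1, 2}; δ(3,y) = {3}.
Union: {0, 1, 2, 3}.
After y: {0, 1, 2, 3}.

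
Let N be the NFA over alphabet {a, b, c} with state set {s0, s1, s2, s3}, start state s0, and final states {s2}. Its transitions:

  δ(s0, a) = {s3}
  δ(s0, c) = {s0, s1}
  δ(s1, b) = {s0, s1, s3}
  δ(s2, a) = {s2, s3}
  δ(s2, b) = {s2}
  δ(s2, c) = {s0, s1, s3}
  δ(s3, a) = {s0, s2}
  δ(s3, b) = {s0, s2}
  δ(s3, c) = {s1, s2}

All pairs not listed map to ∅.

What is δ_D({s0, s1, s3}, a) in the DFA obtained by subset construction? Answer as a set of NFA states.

{s0, s2, s3}

δ(s0,a) = {s3}; δ(s1,a) = ∅; δ(s3,a) = {s0, s2}.
Union: {s0, s2, s3}.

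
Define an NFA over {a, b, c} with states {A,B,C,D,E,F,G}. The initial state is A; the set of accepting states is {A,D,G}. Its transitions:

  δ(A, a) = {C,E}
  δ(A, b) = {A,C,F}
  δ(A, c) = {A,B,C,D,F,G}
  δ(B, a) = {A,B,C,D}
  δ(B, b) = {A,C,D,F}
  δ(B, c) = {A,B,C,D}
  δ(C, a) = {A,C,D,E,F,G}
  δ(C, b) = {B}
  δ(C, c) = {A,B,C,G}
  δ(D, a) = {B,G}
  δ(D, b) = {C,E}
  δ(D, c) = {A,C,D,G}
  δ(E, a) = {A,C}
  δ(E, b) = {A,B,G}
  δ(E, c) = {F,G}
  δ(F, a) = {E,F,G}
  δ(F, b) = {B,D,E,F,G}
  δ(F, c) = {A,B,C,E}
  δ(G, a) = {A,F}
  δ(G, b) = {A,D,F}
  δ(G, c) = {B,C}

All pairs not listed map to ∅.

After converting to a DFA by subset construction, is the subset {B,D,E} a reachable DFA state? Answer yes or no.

Start state of the DFA: {A}.
{A} --a--> {C,E}  [new]
{A} --b--> {A,C,F}  [new]
{A} --c--> {A,B,C,D,F,G}  [new]
{C,E} --a--> {A,C,D,E,F,G}  [new]
{C,E} --b--> {A,B,G}  [new]
{C,E} --c--> {A,B,C,F,G}  [new]
{A,C,F} --a--> {A,C,D,E,F,G}  [seen]
{A,C,F} --b--> {A,B,C,D,E,F,G}  [new]
{A,C,F} --c--> {A,B,C,D,E,F,G}  [seen]
{A,B,C,D,F,G} --a--> {A,B,C,D,E,F,G}  [seen]
{A,B,C,D,F,G} --b--> {A,B,C,D,E,F,G}  [seen]
{A,B,C,D,F,G} --c--> {A,B,C,D,E,F,G}  [seen]
{A,C,D,E,F,G} --a--> {A,B,C,D,E,F,G}  [seen]
{A,C,D,E,F,G} --b--> {A,B,C,D,E,F,G}  [seen]
{A,C,D,E,F,G} --c--> {A,B,C,D,E,F,G}  [seen]
{A,B,G} --a--> {A,B,C,D,E,F}  [new]
{A,B,G} --b--> {A,C,D,F}  [new]
{A,B,G} --c--> {A,B,C,D,F,G}  [seen]
{A,B,C,F,G} --a--> {A,B,C,D,E,F,G}  [seen]
{A,B,C,F,G} --b--> {A,B,C,D,E,F,G}  [seen]
{A,B,C,F,G} --c--> {A,B,C,D,E,F,G}  [seen]
{A,B,C,D,E,F,G} --a--> {A,B,C,D,E,F,G}  [seen]
{A,B,C,D,E,F,G} --b--> {A,B,C,D,E,F,G}  [seen]
{A,B,C,D,E,F,G} --c--> {A,B,C,D,E,F,G}  [seen]
{A,B,C,D,E,F} --a--> {A,B,C,D,E,F,G}  [seen]
{A,B,C,D,E,F} --b--> {A,B,C,D,E,F,G}  [seen]
{A,B,C,D,E,F} --c--> {A,B,C,D,E,F,G}  [seen]
{A,C,D,F} --a--> {A,B,C,D,E,F,G}  [seen]
{A,C,D,F} --b--> {A,B,C,D,E,F,G}  [seen]
{A,C,D,F} --c--> {A,B,C,D,E,F,G}  [seen]
Reachable DFA states: {A}, {C,E}, {A,C,F}, {A,B,C,D,F,G}, {A,C,D,E,F,G}, {A,B,G}, {A,B,C,F,G}, {A,B,C,D,E,F,G}, {A,B,C,D,E,F}, {A,C,D,F}.
{B,D,E} is not among them.

no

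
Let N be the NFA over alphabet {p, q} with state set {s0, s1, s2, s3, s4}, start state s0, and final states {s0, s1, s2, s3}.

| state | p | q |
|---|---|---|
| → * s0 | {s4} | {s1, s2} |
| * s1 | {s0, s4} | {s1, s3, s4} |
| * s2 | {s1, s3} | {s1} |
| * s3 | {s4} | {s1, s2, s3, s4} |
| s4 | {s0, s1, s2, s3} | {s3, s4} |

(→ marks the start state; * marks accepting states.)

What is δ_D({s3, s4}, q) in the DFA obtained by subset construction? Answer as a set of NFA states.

{s1, s2, s3, s4}

δ(s3,q) = {s1, s2, s3, s4}; δ(s4,q) = {s3, s4}.
Union: {s1, s2, s3, s4}.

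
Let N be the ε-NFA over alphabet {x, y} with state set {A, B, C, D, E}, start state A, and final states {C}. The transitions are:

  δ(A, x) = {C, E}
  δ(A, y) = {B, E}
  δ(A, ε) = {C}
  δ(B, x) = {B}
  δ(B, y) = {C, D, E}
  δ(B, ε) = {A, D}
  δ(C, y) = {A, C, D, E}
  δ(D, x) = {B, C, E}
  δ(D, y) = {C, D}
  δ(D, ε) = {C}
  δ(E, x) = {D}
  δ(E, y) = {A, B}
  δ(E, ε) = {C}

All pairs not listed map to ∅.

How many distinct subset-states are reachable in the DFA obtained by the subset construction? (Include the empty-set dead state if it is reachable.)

5

Start state of the DFA: {A, C} (ε-closure of the NFA start).
{A, C} --x--> {C, E}  [new]
{A, C} --y--> {A, B, C, D, E}  [new]
{C, E} --x--> {C, D}  [new]
{C, E} --y--> {A, B, C, D, E}  [seen]
{A, B, C, D, E} --x--> {A, B, C, D, E}  [seen]
{A, B, C, D, E} --y--> {A, B, C, D, E}  [seen]
{C, D} --x--> {A, B, C, D, E}  [seen]
{C, D} --y--> {A, C, D, E}  [new]
{A, C, D, E} --x--> {A, B, C, D, E}  [seen]
{A, C, D, E} --y--> {A, B, C, D, E}  [seen]
Reachable DFA states: {A, C}, {C, E}, {A, B, C, D, E}, {C, D}, {A, C, D, E}.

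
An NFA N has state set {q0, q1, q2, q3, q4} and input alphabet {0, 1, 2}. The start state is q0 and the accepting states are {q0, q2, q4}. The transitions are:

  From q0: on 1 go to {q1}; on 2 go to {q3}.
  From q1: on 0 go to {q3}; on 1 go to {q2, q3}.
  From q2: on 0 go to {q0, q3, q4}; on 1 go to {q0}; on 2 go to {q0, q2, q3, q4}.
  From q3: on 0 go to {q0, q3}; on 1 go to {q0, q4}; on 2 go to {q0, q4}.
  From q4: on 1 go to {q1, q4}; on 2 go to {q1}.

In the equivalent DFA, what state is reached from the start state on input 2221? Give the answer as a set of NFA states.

Start: {q0}.
δ(q0,2) = {q3}.
Union: {q3}.
After 2: {q3}.
δ(q3,2) = {q0, q4}.
Union: {q0, q4}.
After 2: {q0, q4}.
δ(q0,2) = {q3}; δ(q4,2) = {q1}.
Union: {q1, q3}.
After 2: {q1, q3}.
δ(q1,1) = {q2, q3}; δ(q3,1) = {q0, q4}.
Union: {q0, q2, q3, q4}.
After 1: {q0, q2, q3, q4}.

{q0, q2, q3, q4}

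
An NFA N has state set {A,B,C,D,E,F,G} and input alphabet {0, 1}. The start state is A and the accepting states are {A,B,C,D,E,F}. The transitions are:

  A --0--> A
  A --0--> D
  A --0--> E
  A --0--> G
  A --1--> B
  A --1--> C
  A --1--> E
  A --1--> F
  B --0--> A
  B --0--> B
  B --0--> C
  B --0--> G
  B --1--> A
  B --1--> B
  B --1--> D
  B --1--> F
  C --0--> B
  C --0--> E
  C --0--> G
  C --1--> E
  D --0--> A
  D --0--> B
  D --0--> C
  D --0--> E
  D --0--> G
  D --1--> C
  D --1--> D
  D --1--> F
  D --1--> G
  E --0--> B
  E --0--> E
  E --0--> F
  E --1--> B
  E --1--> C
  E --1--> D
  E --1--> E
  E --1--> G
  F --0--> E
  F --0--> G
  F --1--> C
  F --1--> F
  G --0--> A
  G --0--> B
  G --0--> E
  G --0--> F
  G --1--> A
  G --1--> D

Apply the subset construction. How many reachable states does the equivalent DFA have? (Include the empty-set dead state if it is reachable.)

Start state of the DFA: {A}.
{A} --0--> {A,D,E,G}  [new]
{A} --1--> {B,C,E,F}  [new]
{A,D,E,G} --0--> {A,B,C,D,E,F,G}  [new]
{A,D,E,G} --1--> {A,B,C,D,E,F,G}  [seen]
{B,C,E,F} --0--> {A,B,C,E,F,G}  [new]
{B,C,E,F} --1--> {A,B,C,D,E,F,G}  [seen]
{A,B,C,D,E,F,G} --0--> {A,B,C,D,E,F,G}  [seen]
{A,B,C,D,E,F,G} --1--> {A,B,C,D,E,F,G}  [seen]
{A,B,C,E,F,G} --0--> {A,B,C,D,E,F,G}  [seen]
{A,B,C,E,F,G} --1--> {A,B,C,D,E,F,G}  [seen]
Reachable DFA states: {A}, {A,D,E,G}, {B,C,E,F}, {A,B,C,D,E,F,G}, {A,B,C,E,F,G}.

5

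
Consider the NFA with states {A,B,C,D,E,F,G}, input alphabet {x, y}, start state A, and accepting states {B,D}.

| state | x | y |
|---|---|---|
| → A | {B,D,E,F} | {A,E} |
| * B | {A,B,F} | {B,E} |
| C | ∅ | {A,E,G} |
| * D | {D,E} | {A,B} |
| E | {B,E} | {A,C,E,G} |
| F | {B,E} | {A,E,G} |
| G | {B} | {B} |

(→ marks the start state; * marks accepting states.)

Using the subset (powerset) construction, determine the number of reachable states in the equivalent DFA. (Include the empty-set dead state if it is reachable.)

6

Start state of the DFA: {A}.
{A} --x--> {B,D,E,F}  [new]
{A} --y--> {A,E}  [new]
{B,D,E,F} --x--> {A,B,D,E,F}  [new]
{B,D,E,F} --y--> {A,B,C,E,G}  [new]
{A,E} --x--> {B,D,E,F}  [seen]
{A,E} --y--> {A,C,E,G}  [new]
{A,B,D,E,F} --x--> {A,B,D,E,F}  [seen]
{A,B,D,E,F} --y--> {A,B,C,E,G}  [seen]
{A,B,C,E,G} --x--> {A,B,D,E,F}  [seen]
{A,B,C,E,G} --y--> {A,B,C,E,G}  [seen]
{A,C,E,G} --x--> {B,D,E,F}  [seen]
{A,C,E,G} --y--> {A,B,C,E,G}  [seen]
Reachable DFA states: {A}, {B,D,E,F}, {A,E}, {A,B,D,E,F}, {A,B,C,E,G}, {A,C,E,G}.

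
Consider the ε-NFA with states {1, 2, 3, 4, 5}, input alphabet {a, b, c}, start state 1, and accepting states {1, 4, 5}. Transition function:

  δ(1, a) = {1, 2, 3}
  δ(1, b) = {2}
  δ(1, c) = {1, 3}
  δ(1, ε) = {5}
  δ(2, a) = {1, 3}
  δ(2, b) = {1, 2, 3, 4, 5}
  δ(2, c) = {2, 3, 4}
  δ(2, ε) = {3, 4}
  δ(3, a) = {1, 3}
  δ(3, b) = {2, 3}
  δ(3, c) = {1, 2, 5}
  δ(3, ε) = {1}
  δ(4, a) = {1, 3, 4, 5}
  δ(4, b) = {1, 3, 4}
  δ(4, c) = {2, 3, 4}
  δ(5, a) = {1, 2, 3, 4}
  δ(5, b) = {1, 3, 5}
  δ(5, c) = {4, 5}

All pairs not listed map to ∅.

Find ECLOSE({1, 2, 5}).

Begin with {1, 2, 5}.
2 →ε {3, 4}; add 3, 4.
ε-closure = {1, 2, 3, 4, 5}.

{1, 2, 3, 4, 5}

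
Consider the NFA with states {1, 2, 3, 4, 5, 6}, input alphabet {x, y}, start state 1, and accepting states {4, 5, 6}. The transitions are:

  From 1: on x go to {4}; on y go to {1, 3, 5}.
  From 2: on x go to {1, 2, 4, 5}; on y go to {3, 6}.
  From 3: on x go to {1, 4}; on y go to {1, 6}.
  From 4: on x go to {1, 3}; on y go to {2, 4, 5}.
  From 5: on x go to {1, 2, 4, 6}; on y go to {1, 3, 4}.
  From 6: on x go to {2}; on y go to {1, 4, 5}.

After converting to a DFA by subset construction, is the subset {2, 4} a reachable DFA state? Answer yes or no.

no

Start state of the DFA: {1}.
{1} --x--> {4}  [new]
{1} --y--> {1, 3, 5}  [new]
{4} --x--> {1, 3}  [new]
{4} --y--> {2, 4, 5}  [new]
{1, 3, 5} --x--> {1, 2, 4, 6}  [new]
{1, 3, 5} --y--> {1, 3, 4, 5, 6}  [new]
{1, 3} --x--> {1, 4}  [new]
{1, 3} --y--> {1, 3, 5, 6}  [new]
{2, 4, 5} --x--> {1, 2, 3, 4, 5, 6}  [new]
{2, 4, 5} --y--> {1, 2, 3, 4, 5, 6}  [seen]
{1, 2, 4, 6} --x--> {1, 2, 3, 4, 5}  [new]
{1, 2, 4, 6} --y--> {1, 2, 3, 4, 5, 6}  [seen]
{1, 3, 4, 5, 6} --x--> {1, 2, 3, 4, 6}  [new]
{1, 3, 4, 5, 6} --y--> {1, 2, 3, 4, 5, 6}  [seen]
{1, 4} --x--> {1, 3, 4}  [new]
{1, 4} --y--> {1, 2, 3, 4, 5}  [seen]
{1, 3, 5, 6} --x--> {1, 2, 4, 6}  [seen]
{1, 3, 5, 6} --y--> {1, 3, 4, 5, 6}  [seen]
{1, 2, 3, 4, 5, 6} --x--> {1, 2, 3, 4, 5, 6}  [seen]
{1, 2, 3, 4, 5, 6} --y--> {1, 2, 3, 4, 5, 6}  [seen]
{1, 2, 3, 4, 5} --x--> {1, 2, 3, 4, 5, 6}  [seen]
{1, 2, 3, 4, 5} --y--> {1, 2, 3, 4, 5, 6}  [seen]
{1, 2, 3, 4, 6} --x--> {1, 2, 3, 4, 5}  [seen]
{1, 2, 3, 4, 6} --y--> {1, 2, 3, 4, 5, 6}  [seen]
{1, 3, 4} --x--> {1, 3, 4}  [seen]
{1, 3, 4} --y--> {1, 2, 3, 4, 5, 6}  [seen]
Reachable DFA states: {1}, {4}, {1, 3, 5}, {1, 3}, {2, 4, 5}, {1, 2, 4, 6}, {1, 3, 4, 5, 6}, {1, 4}, {1, 3, 5, 6}, {1, 2, 3, 4, 5, 6}, {1, 2, 3, 4, 5}, {1, 2, 3, 4, 6}, {1, 3, 4}.
{2, 4} is not among them.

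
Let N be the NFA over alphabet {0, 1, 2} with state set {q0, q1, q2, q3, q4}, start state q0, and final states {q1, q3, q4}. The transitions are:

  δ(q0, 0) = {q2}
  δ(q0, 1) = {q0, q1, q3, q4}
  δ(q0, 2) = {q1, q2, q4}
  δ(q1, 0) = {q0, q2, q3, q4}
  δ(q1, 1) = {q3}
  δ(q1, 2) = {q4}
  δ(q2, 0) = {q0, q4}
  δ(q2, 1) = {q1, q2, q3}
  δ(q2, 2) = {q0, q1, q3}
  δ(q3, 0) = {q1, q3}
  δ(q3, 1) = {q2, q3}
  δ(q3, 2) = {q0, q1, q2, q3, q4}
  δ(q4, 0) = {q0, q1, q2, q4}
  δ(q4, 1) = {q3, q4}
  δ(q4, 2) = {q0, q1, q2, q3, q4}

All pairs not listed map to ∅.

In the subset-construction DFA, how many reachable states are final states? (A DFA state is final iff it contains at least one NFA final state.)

Start state of the DFA: {q0}.
{q0} --0--> {q2}  [new]
{q0} --1--> {q0, q1, q3, q4}  [new]
{q0} --2--> {q1, q2, q4}  [new]
{q2} --0--> {q0, q4}  [new]
{q2} --1--> {q1, q2, q3}  [new]
{q2} --2--> {q0, q1, q3}  [new]
{q0, q1, q3, q4} --0--> {q0, q1, q2, q3, q4}  [new]
{q0, q1, q3, q4} --1--> {q0, q1, q2, q3, q4}  [seen]
{q0, q1, q3, q4} --2--> {q0, q1, q2, q3, q4}  [seen]
{q1, q2, q4} --0--> {q0, q1, q2, q3, q4}  [seen]
{q1, q2, q4} --1--> {q1, q2, q3, q4}  [new]
{q1, q2, q4} --2--> {q0, q1, q2, q3, q4}  [seen]
{q0, q4} --0--> {q0, q1, q2, q4}  [new]
{q0, q4} --1--> {q0, q1, q3, q4}  [seen]
{q0, q4} --2--> {q0, q1, q2, q3, q4}  [seen]
{q1, q2, q3} --0--> {q0, q1, q2, q3, q4}  [seen]
{q1, q2, q3} --1--> {q1, q2, q3}  [seen]
{q1, q2, q3} --2--> {q0, q1, q2, q3, q4}  [seen]
{q0, q1, q3} --0--> {q0, q1, q2, q3, q4}  [seen]
{q0, q1, q3} --1--> {q0, q1, q2, q3, q4}  [seen]
{q0, q1, q3} --2--> {q0, q1, q2, q3, q4}  [seen]
{q0, q1, q2, q3, q4} --0--> {q0, q1, q2, q3, q4}  [seen]
{q0, q1, q2, q3, q4} --1--> {q0, q1, q2, q3, q4}  [seen]
{q0, q1, q2, q3, q4} --2--> {q0, q1, q2, q3, q4}  [seen]
{q1, q2, q3, q4} --0--> {q0, q1, q2, q3, q4}  [seen]
{q1, q2, q3, q4} --1--> {q1, q2, q3, q4}  [seen]
{q1, q2, q3, q4} --2--> {q0, q1, q2, q3, q4}  [seen]
{q0, q1, q2, q4} --0--> {q0, q1, q2, q3, q4}  [seen]
{q0, q1, q2, q4} --1--> {q0, q1, q2, q3, q4}  [seen]
{q0, q1, q2, q4} --2--> {q0, q1, q2, q3, q4}  [seen]
Reachable DFA states: {q0}, {q2}, {q0, q1, q3, q4}, {q1, q2, q4}, {q0, q4}, {q1, q2, q3}, {q0, q1, q3}, {q0, q1, q2, q3, q4}, {q1, q2, q3, q4}, {q0, q1, q2, q4}.
Accepting DFA states (contain an NFA accepting state): {q0, q1, q3, q4}, {q1, q2, q4}, {q0, q4}, {q1, q2, q3}, {q0, q1, q3}, {q0, q1, q2, q3, q4}, {q1, q2, q3, q4}, {q0, q1, q2, q4}.

8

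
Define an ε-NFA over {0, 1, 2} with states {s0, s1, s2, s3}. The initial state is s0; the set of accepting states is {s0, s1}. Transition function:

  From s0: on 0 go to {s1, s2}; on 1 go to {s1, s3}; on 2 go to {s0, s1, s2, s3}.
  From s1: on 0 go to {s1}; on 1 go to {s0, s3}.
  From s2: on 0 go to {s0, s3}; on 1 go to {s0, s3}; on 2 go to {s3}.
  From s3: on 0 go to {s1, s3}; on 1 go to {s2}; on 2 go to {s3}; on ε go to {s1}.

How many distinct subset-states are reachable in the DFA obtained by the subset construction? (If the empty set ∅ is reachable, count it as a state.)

6

Start state of the DFA: {s0} (ε-closure of the NFA start).
{s0} --0--> {s1, s2}  [new]
{s0} --1--> {s1, s3}  [new]
{s0} --2--> {s0, s1, s2, s3}  [new]
{s1, s2} --0--> {s0, s1, s3}  [new]
{s1, s2} --1--> {s0, s1, s3}  [seen]
{s1, s2} --2--> {s1, s3}  [seen]
{s1, s3} --0--> {s1, s3}  [seen]
{s1, s3} --1--> {s0, s1, s2, s3}  [seen]
{s1, s3} --2--> {s1, s3}  [seen]
{s0, s1, s2, s3} --0--> {s0, s1, s2, s3}  [seen]
{s0, s1, s2, s3} --1--> {s0, s1, s2, s3}  [seen]
{s0, s1, s2, s3} --2--> {s0, s1, s2, s3}  [seen]
{s0, s1, s3} --0--> {s1, s2, s3}  [new]
{s0, s1, s3} --1--> {s0, s1, s2, s3}  [seen]
{s0, s1, s3} --2--> {s0, s1, s2, s3}  [seen]
{s1, s2, s3} --0--> {s0, s1, s3}  [seen]
{s1, s2, s3} --1--> {s0, s1, s2, s3}  [seen]
{s1, s2, s3} --2--> {s1, s3}  [seen]
Reachable DFA states: {s0}, {s1, s2}, {s1, s3}, {s0, s1, s2, s3}, {s0, s1, s3}, {s1, s2, s3}.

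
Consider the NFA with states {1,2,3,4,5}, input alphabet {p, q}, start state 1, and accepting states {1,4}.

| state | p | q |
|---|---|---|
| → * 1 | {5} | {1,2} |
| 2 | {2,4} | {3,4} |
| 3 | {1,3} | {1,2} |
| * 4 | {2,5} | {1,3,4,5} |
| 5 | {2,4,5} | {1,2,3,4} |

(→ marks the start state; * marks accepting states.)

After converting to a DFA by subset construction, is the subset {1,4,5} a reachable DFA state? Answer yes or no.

Start state of the DFA: {1}.
{1} --p--> {5}  [new]
{1} --q--> {1,2}  [new]
{5} --p--> {2,4,5}  [new]
{5} --q--> {1,2,3,4}  [new]
{1,2} --p--> {2,4,5}  [seen]
{1,2} --q--> {1,2,3,4}  [seen]
{2,4,5} --p--> {2,4,5}  [seen]
{2,4,5} --q--> {1,2,3,4,5}  [new]
{1,2,3,4} --p--> {1,2,3,4,5}  [seen]
{1,2,3,4} --q--> {1,2,3,4,5}  [seen]
{1,2,3,4,5} --p--> {1,2,3,4,5}  [seen]
{1,2,3,4,5} --q--> {1,2,3,4,5}  [seen]
Reachable DFA states: {1}, {5}, {1,2}, {2,4,5}, {1,2,3,4}, {1,2,3,4,5}.
{1,4,5} is not among them.

no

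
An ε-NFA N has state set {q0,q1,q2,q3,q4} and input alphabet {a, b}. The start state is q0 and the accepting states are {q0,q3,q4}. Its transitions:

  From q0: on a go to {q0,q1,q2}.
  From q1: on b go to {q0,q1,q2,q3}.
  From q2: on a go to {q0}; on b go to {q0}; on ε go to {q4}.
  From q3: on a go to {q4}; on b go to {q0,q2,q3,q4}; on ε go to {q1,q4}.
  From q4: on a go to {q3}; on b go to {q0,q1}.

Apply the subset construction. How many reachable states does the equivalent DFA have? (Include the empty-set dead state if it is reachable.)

Start state of the DFA: {q0} (ε-closure of the NFA start).
{q0} --a--> {q0,q1,q2,q4}  [new]
{q0} --b--> ∅  [new]
{q0,q1,q2,q4} --a--> {q0,q1,q2,q3,q4}  [new]
{q0,q1,q2,q4} --b--> {q0,q1,q2,q3,q4}  [seen]
∅ --a--> ∅  [seen]
∅ --b--> ∅  [seen]
{q0,q1,q2,q3,q4} --a--> {q0,q1,q2,q3,q4}  [seen]
{q0,q1,q2,q3,q4} --b--> {q0,q1,q2,q3,q4}  [seen]
Reachable DFA states: {q0}, {q0,q1,q2,q4}, ∅, {q0,q1,q2,q3,q4}.

4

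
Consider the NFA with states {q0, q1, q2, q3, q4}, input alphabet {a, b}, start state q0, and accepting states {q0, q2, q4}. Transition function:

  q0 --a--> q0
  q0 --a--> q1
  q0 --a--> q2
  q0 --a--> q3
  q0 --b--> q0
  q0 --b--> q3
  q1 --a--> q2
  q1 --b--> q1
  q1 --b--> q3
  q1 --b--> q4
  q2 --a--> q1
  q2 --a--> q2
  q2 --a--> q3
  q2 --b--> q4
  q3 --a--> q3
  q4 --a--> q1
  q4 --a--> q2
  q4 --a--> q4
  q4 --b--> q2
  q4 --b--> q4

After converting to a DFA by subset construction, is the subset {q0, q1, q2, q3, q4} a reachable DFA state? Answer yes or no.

Start state of the DFA: {q0}.
{q0} --a--> {q0, q1, q2, q3}  [new]
{q0} --b--> {q0, q3}  [new]
{q0, q1, q2, q3} --a--> {q0, q1, q2, q3}  [seen]
{q0, q1, q2, q3} --b--> {q0, q1, q3, q4}  [new]
{q0, q3} --a--> {q0, q1, q2, q3}  [seen]
{q0, q3} --b--> {q0, q3}  [seen]
{q0, q1, q3, q4} --a--> {q0, q1, q2, q3, q4}  [new]
{q0, q1, q3, q4} --b--> {q0, q1, q2, q3, q4}  [seen]
{q0, q1, q2, q3, q4} --a--> {q0, q1, q2, q3, q4}  [seen]
{q0, q1, q2, q3, q4} --b--> {q0, q1, q2, q3, q4}  [seen]
Reachable DFA states: {q0}, {q0, q1, q2, q3}, {q0, q3}, {q0, q1, q3, q4}, {q0, q1, q2, q3, q4}.
{q0, q1, q2, q3, q4} is among them.

yes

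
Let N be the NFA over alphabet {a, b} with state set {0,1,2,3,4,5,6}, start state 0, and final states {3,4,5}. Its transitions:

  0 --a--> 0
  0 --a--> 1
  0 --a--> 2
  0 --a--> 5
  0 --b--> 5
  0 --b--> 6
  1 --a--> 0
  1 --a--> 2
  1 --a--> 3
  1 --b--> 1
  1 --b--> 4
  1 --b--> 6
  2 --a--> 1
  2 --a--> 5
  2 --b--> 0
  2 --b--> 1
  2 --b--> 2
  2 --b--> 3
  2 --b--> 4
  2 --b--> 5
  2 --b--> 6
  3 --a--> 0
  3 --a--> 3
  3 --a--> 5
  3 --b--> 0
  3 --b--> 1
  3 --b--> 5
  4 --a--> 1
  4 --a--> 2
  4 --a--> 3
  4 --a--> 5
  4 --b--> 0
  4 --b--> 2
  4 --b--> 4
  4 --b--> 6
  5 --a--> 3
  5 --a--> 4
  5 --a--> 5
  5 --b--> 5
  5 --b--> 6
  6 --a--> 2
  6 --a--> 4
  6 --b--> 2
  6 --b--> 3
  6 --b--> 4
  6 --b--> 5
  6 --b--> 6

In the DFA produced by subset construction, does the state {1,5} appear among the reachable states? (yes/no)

no

Start state of the DFA: {0}.
{0} --a--> {0,1,2,5}  [new]
{0} --b--> {5,6}  [new]
{0,1,2,5} --a--> {0,1,2,3,4,5}  [new]
{0,1,2,5} --b--> {0,1,2,3,4,5,6}  [new]
{5,6} --a--> {2,3,4,5}  [new]
{5,6} --b--> {2,3,4,5,6}  [new]
{0,1,2,3,4,5} --a--> {0,1,2,3,4,5}  [seen]
{0,1,2,3,4,5} --b--> {0,1,2,3,4,5,6}  [seen]
{0,1,2,3,4,5,6} --a--> {0,1,2,3,4,5}  [seen]
{0,1,2,3,4,5,6} --b--> {0,1,2,3,4,5,6}  [seen]
{2,3,4,5} --a--> {0,1,2,3,4,5}  [seen]
{2,3,4,5} --b--> {0,1,2,3,4,5,6}  [seen]
{2,3,4,5,6} --a--> {0,1,2,3,4,5}  [seen]
{2,3,4,5,6} --b--> {0,1,2,3,4,5,6}  [seen]
Reachable DFA states: {0}, {0,1,2,5}, {5,6}, {0,1,2,3,4,5}, {0,1,2,3,4,5,6}, {2,3,4,5}, {2,3,4,5,6}.
{1,5} is not among them.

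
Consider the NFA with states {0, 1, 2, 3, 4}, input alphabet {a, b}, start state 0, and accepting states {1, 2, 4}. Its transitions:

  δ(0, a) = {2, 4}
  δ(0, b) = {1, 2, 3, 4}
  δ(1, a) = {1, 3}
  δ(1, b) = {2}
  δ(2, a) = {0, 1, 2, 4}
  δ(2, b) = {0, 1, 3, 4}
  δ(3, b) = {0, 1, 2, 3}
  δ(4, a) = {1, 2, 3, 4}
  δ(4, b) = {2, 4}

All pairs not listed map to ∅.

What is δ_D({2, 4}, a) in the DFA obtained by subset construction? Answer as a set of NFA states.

{0, 1, 2, 3, 4}

δ(2,a) = {0, 1, 2, 4}; δ(4,a) = {1, 2, 3, 4}.
Union: {0, 1, 2, 3, 4}.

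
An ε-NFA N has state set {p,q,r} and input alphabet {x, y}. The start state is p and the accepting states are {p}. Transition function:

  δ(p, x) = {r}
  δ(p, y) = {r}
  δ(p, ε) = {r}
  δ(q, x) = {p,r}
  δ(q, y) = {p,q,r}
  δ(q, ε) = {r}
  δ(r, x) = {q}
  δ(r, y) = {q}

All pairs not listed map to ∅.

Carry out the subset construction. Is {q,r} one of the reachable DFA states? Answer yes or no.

Start state of the DFA: {p,r} (ε-closure of the NFA start).
{p,r} --x--> {q,r}  [new]
{p,r} --y--> {q,r}  [seen]
{q,r} --x--> {p,q,r}  [new]
{q,r} --y--> {p,q,r}  [seen]
{p,q,r} --x--> {p,q,r}  [seen]
{p,q,r} --y--> {p,q,r}  [seen]
Reachable DFA states: {p,r}, {q,r}, {p,q,r}.
{q,r} is among them.

yes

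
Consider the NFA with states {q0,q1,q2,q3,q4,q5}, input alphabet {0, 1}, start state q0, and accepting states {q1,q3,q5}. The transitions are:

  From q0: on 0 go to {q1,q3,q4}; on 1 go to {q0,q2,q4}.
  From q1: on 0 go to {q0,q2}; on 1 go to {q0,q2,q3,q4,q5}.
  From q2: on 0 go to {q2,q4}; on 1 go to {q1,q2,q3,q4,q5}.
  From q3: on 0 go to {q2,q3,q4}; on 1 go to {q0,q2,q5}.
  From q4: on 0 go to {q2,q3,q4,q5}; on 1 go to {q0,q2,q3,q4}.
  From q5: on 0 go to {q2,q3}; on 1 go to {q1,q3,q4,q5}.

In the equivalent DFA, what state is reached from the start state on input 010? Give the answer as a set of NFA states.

Start: {q0}.
δ(q0,0) = {q1,q3,q4}.
Union: {q1,q3,q4}.
After 0: {q1,q3,q4}.
δ(q1,1) = {q0,q2,q3,q4,q5}; δ(q3,1) = {q0,q2,q5}; δ(q4,1) = {q0,q2,q3,q4}.
Union: {q0,q2,q3,q4,q5}.
After 1: {q0,q2,q3,q4,q5}.
δ(q0,0) = {q1,q3,q4}; δ(q2,0) = {q2,q4}; δ(q3,0) = {q2,q3,q4}; δ(q4,0) = {q2,q3,q4,q5}; δ(q5,0) = {q2,q3}.
Union: {q1,q2,q3,q4,q5}.
After 0: {q1,q2,q3,q4,q5}.

{q1,q2,q3,q4,q5}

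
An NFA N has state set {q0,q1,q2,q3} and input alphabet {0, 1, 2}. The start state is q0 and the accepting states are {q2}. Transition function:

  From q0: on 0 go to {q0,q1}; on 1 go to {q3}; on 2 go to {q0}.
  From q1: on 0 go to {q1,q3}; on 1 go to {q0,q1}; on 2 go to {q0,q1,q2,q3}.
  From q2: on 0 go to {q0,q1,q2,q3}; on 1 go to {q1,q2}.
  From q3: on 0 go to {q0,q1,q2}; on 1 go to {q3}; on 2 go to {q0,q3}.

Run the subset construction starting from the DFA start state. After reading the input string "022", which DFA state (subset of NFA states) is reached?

{q0,q1,q2,q3}

Start: {q0}.
δ(q0,0) = {q0,q1}.
Union: {q0,q1}.
After 0: {q0,q1}.
δ(q0,2) = {q0}; δ(q1,2) = {q0,q1,q2,q3}.
Union: {q0,q1,q2,q3}.
After 2: {q0,q1,q2,q3}.
δ(q0,2) = {q0}; δ(q1,2) = {q0,q1,q2,q3}; δ(q2,2) = ∅; δ(q3,2) = {q0,q3}.
Union: {q0,q1,q2,q3}.
After 2: {q0,q1,q2,q3}.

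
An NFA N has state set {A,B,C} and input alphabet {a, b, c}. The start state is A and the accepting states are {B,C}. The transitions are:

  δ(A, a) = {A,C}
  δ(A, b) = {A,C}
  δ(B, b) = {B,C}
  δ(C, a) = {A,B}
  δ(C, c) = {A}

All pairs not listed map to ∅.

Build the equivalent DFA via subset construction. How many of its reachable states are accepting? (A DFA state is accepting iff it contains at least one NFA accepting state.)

2

Start state of the DFA: {A}.
{A} --a--> {A,C}  [new]
{A} --b--> {A,C}  [seen]
{A} --c--> ∅  [new]
{A,C} --a--> {A,B,C}  [new]
{A,C} --b--> {A,C}  [seen]
{A,C} --c--> {A}  [seen]
∅ --a--> ∅  [seen]
∅ --b--> ∅  [seen]
∅ --c--> ∅  [seen]
{A,B,C} --a--> {A,B,C}  [seen]
{A,B,C} --b--> {A,B,C}  [seen]
{A,B,C} --c--> {A}  [seen]
Reachable DFA states: {A}, {A,C}, ∅, {A,B,C}.
Accepting DFA states (contain an NFA accepting state): {A,C}, {A,B,C}.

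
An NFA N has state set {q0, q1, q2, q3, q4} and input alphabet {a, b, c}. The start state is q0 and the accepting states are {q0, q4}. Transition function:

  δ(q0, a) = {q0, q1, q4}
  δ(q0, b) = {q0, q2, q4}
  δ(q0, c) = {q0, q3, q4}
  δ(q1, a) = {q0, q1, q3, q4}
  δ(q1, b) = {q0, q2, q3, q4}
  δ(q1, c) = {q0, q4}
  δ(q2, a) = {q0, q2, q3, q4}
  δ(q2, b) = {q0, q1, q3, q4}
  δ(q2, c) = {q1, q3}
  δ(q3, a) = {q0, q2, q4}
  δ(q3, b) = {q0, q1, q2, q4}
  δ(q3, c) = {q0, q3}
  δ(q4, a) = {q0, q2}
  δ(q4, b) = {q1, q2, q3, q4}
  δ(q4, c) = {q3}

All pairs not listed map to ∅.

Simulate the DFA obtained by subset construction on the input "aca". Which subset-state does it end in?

Start: {q0}.
δ(q0,a) = {q0, q1, q4}.
Union: {q0, q1, q4}.
After a: {q0, q1, q4}.
δ(q0,c) = {q0, q3, q4}; δ(q1,c) = {q0, q4}; δ(q4,c) = {q3}.
Union: {q0, q3, q4}.
After c: {q0, q3, q4}.
δ(q0,a) = {q0, q1, q4}; δ(q3,a) = {q0, q2, q4}; δ(q4,a) = {q0, q2}.
Union: {q0, q1, q2, q4}.
After a: {q0, q1, q2, q4}.

{q0, q1, q2, q4}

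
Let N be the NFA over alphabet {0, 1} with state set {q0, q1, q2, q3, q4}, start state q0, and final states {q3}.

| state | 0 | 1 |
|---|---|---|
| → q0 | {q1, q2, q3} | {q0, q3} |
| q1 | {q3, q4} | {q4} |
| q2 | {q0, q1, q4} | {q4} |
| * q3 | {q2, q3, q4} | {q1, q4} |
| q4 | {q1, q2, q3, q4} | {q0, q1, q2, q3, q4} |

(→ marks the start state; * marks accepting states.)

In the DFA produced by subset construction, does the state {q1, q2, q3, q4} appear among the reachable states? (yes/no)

Start state of the DFA: {q0}.
{q0} --0--> {q1, q2, q3}  [new]
{q0} --1--> {q0, q3}  [new]
{q1, q2, q3} --0--> {q0, q1, q2, q3, q4}  [new]
{q1, q2, q3} --1--> {q1, q4}  [new]
{q0, q3} --0--> {q1, q2, q3, q4}  [new]
{q0, q3} --1--> {q0, q1, q3, q4}  [new]
{q0, q1, q2, q3, q4} --0--> {q0, q1, q2, q3, q4}  [seen]
{q0, q1, q2, q3, q4} --1--> {q0, q1, q2, q3, q4}  [seen]
{q1, q4} --0--> {q1, q2, q3, q4}  [seen]
{q1, q4} --1--> {q0, q1, q2, q3, q4}  [seen]
{q1, q2, q3, q4} --0--> {q0, q1, q2, q3, q4}  [seen]
{q1, q2, q3, q4} --1--> {q0, q1, q2, q3, q4}  [seen]
{q0, q1, q3, q4} --0--> {q1, q2, q3, q4}  [seen]
{q0, q1, q3, q4} --1--> {q0, q1, q2, q3, q4}  [seen]
Reachable DFA states: {q0}, {q1, q2, q3}, {q0, q3}, {q0, q1, q2, q3, q4}, {q1, q4}, {q1, q2, q3, q4}, {q0, q1, q3, q4}.
{q1, q2, q3, q4} is among them.

yes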